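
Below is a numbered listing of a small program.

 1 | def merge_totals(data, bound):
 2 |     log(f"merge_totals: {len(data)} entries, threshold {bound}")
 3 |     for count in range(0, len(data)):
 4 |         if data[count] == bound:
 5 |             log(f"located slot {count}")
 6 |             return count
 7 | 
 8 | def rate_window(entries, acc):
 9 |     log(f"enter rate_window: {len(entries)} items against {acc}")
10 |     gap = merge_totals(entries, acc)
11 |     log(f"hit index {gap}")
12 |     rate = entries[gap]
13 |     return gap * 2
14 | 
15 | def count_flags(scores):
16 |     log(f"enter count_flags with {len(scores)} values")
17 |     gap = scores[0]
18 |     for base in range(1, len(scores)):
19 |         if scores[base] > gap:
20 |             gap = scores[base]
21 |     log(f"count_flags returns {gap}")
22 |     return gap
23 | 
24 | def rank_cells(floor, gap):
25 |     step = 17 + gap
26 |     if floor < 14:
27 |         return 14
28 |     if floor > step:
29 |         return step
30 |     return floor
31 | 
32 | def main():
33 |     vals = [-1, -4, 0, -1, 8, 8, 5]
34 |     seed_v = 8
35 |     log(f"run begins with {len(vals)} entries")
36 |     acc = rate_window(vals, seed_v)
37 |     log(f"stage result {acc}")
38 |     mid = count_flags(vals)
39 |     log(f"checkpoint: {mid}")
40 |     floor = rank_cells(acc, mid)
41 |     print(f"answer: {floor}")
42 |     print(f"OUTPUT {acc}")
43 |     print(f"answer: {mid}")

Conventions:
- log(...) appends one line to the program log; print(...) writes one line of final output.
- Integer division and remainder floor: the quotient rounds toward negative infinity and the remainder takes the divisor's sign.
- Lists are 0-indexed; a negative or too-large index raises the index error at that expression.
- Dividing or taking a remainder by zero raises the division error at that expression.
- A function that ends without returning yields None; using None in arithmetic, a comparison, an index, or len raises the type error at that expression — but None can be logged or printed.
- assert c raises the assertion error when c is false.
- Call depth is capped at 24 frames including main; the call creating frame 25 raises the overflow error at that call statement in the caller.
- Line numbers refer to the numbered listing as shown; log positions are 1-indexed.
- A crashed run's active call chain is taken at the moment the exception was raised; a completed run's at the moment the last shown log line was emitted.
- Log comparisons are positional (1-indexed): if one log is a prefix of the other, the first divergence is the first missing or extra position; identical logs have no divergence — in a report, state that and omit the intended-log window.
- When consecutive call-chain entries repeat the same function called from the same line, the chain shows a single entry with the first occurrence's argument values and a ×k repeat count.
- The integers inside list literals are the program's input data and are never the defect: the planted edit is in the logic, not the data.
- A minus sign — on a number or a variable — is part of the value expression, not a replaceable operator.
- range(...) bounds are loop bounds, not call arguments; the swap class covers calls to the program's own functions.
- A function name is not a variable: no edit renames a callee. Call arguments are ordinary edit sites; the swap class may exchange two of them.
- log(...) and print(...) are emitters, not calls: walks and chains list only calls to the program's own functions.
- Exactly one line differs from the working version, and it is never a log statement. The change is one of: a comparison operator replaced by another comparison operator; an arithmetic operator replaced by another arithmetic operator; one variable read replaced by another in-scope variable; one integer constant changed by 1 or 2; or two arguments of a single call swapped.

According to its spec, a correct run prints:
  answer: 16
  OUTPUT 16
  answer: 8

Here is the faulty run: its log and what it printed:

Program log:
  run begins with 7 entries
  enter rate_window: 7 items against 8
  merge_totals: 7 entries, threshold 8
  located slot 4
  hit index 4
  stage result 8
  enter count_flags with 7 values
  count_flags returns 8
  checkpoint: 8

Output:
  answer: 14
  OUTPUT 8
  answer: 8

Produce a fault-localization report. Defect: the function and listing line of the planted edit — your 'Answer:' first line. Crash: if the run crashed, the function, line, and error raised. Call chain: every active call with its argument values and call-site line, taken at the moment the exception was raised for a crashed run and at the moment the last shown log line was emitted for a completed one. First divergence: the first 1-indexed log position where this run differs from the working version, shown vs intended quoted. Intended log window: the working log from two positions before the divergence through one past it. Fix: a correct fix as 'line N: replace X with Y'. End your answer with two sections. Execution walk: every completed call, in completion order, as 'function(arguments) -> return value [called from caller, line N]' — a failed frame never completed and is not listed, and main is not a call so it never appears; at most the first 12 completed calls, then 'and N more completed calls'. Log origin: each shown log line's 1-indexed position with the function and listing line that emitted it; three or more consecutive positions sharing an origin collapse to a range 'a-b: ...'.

Answer: the defect is in rate_window at line 13.
Key fact: The earliest visible damage is log position 6 — 'stage result 8' rather than the intended 'stage result 16'.
Call chain: main.
First divergence: position 6; shown 'stage result 8' vs intended 'stage result 16'.
Intended log window:
  4: located slot 4
  5: hit index 4
  6: stage result 16
  7: enter count_flags with 7 values
Execution walk:
  merge_totals([-1, -4, 0, -1, 8, 8, 5], 8) -> 4  [called from rate_window, line 10]
  rate_window([-1, -4, 0, -1, 8, 8, 5], 8) -> 8  [called from main, line 36]
  count_flags([-1, -4, 0, -1, 8, 8, 5]) -> 8  [called from main, line 38]
  rank_cells(8, 8) -> 14  [called from main, line 40]
Log line origins:
  1 — main, line 35
  2 — rate_window, line 9
  3 — merge_totals, line 2
  4 — merge_totals, line 5
  5 — rate_window, line 11
  6 — main, line 37
  7 — count_flags, line 16
  8 — count_flags, line 21
  9 — main, line 39
A correct fix: line 13: replace `gap` with `rate`.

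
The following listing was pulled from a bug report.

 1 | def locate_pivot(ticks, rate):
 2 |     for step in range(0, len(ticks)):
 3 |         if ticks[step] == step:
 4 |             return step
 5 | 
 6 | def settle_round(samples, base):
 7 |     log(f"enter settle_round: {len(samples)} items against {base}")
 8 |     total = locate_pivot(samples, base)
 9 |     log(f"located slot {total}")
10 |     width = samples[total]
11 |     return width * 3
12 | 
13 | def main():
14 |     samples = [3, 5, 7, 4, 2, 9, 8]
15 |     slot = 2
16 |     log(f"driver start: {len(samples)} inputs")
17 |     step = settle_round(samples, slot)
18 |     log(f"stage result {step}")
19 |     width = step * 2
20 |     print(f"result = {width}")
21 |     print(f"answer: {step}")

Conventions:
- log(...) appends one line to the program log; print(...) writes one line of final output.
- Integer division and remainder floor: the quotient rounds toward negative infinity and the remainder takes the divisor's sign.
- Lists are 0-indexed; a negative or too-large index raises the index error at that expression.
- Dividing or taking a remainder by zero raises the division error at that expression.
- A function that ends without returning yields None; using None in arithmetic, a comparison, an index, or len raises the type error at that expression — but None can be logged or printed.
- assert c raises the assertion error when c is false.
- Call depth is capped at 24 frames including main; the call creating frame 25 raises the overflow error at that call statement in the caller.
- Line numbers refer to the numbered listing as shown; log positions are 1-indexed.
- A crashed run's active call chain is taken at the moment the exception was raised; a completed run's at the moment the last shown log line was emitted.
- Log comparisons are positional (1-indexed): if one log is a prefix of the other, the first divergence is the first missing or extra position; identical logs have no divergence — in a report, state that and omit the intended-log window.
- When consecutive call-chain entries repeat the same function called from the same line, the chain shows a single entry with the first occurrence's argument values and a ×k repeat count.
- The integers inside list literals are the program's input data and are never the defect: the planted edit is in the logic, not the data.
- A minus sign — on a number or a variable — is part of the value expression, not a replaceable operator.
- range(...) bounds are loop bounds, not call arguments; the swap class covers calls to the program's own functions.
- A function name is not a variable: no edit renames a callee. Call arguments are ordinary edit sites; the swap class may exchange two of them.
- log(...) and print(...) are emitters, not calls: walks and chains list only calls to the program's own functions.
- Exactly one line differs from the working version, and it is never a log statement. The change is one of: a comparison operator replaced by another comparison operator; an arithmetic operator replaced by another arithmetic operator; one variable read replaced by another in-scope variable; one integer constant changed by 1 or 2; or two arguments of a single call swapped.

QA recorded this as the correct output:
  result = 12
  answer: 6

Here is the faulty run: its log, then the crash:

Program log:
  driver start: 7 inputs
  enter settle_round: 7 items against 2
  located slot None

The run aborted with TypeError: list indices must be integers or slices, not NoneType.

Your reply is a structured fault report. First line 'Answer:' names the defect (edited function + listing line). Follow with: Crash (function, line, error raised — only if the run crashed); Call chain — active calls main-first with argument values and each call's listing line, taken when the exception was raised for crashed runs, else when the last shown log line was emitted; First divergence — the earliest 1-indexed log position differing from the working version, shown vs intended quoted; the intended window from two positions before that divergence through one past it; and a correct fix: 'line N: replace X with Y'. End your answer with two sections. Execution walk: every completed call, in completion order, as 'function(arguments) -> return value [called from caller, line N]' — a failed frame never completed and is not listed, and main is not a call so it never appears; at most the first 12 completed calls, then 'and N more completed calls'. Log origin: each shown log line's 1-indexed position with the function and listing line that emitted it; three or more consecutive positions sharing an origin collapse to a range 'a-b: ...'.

Answer: the defect is in locate_pivot at line 3.
Key fact: The log first diverges at position 3: the faulty run prints 'located slot None' where the working version prints 'located slot 4'.
Crash: settle_round, line 10, TypeError.
Call chain: main -> settle_round([3, 5, 7, 4, 2, 9, 8], 2) (called at line 17).
First divergence: at position 3 the run shows 'located slot None' where the working version logs 'located slot 4'.
Intended log window:
  1: driver start: 7 inputs
  2: enter settle_round: 7 items against 2
  3: located slot 4
  4: stage result 6
Execution walk:
  locate_pivot([3, 5, 7, 4, 2, 9, 8], 2) -> None  [called from settle_round, line 8]
Log origin:
  1: emitted by main (line 16)
  2: emitted by settle_round (line 7)
  3: emitted by settle_round (line 9)
A correct fix: line 3: replace `ticks[step] == step` with `ticks[step] == rate`.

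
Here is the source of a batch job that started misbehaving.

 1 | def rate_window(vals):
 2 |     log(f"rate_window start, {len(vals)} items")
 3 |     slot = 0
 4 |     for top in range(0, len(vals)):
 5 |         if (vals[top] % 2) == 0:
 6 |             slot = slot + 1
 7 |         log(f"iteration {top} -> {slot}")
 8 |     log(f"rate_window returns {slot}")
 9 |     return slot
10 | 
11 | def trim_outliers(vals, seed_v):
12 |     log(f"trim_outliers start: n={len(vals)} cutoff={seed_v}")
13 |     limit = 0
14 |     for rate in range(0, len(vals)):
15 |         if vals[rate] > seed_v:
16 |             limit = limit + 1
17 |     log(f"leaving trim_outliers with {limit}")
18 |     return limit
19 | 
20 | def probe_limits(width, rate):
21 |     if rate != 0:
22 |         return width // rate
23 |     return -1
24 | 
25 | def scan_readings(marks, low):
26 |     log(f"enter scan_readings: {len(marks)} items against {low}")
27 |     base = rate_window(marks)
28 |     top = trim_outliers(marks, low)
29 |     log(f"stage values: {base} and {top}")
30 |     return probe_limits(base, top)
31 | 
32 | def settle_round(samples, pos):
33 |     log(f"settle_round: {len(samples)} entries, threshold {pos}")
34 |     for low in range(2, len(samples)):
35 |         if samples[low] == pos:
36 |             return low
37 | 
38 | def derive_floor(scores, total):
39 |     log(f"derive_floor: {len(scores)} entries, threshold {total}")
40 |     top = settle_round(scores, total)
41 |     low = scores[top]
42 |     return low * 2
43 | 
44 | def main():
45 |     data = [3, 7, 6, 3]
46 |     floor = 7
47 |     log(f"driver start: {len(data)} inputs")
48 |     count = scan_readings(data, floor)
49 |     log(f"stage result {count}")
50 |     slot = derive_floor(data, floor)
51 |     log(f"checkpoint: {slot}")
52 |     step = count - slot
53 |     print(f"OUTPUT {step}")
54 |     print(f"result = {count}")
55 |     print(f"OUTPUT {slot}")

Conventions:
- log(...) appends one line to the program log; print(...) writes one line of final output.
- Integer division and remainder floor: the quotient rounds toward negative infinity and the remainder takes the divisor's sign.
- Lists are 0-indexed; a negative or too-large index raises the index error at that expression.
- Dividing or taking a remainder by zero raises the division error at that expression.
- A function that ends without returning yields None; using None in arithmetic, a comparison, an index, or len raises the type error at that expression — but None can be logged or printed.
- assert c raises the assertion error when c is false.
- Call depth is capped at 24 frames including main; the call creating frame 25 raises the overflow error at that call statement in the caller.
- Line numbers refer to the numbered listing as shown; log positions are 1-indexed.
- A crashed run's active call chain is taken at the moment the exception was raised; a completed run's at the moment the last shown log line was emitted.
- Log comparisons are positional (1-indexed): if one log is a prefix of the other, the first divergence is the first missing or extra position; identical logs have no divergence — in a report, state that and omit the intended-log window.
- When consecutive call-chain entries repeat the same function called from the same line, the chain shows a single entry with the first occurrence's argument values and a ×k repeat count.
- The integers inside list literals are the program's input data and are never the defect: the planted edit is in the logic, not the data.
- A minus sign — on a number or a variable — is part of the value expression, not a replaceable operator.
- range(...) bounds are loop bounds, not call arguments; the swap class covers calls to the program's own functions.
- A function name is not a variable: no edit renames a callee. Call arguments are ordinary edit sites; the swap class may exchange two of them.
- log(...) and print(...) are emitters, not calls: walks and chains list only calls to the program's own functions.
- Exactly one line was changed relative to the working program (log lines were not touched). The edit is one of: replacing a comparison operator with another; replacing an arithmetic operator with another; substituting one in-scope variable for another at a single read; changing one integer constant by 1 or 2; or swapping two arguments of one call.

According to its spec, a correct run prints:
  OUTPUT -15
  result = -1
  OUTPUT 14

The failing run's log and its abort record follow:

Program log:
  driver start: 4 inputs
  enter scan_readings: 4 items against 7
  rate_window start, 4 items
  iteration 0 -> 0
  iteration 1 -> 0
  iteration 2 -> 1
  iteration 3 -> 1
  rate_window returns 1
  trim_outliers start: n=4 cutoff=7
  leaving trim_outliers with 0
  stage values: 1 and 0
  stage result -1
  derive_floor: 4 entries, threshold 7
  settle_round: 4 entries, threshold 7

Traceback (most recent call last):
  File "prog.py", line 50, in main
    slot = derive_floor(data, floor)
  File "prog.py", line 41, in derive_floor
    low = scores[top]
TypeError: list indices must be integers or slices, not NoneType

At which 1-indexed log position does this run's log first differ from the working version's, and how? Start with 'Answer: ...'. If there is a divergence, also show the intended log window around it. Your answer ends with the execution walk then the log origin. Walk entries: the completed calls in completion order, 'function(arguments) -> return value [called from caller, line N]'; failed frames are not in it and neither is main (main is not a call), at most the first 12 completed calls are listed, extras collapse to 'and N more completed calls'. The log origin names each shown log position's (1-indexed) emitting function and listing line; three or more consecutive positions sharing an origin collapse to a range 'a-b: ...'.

Answer: position 15 — after 14 matching lines the faulty run goes silent; intended next line 'checkpoint: 14'.
Intended log window:
  13: derive_floor: 4 entries, threshold 7
  14: settle_round: 4 entries, threshold 7
  15: checkpoint: 14
Execution walk:
  rate_window([3, 7, 6, 3]) -> 1  [called from scan_readings, line 27]
  trim_outliers([3, 7, 6, 3], 7) -> 0  [called from scan_readings, line 28]
  probe_limits(1, 0) -> -1  [called from scan_readings, line 30]
  scan_readings([3, 7, 6, 3], 7) -> -1  [called from main, line 48]
  settle_round([3, 7, 6, 3], 7) -> None  [called from derive_floor, line 40]
Log line origins:
  1: from main, line 47
  2: from scan_readings, line 26
  3: from rate_window, line 2
  4-7: from rate_window, line 7
  8: from rate_window, line 8
  9: from trim_outliers, line 12
  10: from trim_outliers, line 17
  11: from scan_readings, line 29
  12: from main, line 49
  13: from derive_floor, line 39
  14: from settle_round, line 33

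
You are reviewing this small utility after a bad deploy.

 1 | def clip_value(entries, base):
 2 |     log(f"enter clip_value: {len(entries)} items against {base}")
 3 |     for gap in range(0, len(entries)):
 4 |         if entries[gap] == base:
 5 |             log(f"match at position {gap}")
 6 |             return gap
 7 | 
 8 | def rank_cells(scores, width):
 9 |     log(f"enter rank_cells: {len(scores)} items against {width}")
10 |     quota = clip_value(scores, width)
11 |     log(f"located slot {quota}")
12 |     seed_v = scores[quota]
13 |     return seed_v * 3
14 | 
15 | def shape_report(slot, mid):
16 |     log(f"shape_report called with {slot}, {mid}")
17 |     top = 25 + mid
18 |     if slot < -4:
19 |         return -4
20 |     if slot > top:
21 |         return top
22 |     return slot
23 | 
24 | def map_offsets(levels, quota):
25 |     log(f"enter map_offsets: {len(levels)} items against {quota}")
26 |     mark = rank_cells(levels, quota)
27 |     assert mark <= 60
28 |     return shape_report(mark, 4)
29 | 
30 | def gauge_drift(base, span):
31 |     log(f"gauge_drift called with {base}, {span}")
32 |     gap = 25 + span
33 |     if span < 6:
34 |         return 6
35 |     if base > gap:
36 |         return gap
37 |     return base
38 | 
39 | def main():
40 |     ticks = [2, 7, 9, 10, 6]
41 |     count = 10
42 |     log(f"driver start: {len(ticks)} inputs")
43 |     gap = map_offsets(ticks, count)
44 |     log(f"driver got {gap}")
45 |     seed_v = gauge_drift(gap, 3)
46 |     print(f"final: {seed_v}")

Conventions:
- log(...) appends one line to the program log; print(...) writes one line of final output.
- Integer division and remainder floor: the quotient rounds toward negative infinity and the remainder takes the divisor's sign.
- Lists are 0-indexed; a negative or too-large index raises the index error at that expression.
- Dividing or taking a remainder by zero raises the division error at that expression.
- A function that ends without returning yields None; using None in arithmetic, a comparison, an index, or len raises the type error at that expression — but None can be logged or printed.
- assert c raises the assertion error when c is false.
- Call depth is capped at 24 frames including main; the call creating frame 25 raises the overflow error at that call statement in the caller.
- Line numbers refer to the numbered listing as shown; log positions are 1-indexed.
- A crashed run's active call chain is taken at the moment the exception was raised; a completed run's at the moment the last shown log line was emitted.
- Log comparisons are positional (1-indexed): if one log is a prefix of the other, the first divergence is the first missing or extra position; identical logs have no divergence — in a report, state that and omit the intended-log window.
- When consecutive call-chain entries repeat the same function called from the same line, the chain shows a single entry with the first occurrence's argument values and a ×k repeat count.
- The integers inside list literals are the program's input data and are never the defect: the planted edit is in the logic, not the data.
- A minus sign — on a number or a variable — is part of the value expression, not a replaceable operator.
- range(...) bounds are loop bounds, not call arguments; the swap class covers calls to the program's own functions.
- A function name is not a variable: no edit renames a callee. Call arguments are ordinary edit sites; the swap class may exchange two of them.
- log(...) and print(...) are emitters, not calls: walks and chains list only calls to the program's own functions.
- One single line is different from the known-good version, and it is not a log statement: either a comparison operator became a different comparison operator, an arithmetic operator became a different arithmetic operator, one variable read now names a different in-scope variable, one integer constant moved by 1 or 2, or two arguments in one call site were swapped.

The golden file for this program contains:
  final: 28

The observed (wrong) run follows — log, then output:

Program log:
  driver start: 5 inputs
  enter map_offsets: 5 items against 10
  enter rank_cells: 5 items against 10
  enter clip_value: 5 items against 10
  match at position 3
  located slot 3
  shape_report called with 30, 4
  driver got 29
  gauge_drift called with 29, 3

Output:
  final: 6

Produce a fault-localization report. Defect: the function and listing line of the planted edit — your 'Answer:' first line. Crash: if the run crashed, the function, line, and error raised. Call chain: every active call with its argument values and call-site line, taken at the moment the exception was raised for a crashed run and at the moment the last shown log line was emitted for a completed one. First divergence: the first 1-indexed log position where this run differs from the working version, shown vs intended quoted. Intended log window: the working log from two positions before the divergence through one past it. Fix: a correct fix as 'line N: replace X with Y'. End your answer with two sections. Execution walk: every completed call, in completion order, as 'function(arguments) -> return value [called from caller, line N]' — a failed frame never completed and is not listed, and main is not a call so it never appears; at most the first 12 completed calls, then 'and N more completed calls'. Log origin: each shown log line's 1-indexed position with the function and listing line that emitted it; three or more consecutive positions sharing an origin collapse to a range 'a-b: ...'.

Answer: the defect is in gauge_drift at line 33.
Key fact: The two runs log identically and part ways only at the printed values.
Call chain: main -> gauge_drift(29, 3) (called at line 45).
First divergence: there is none — every log position agrees.
Execution walk:
  clip_value([2, 7, 9, 10, 6], 10) -> 3  [called from rank_cells, line 10]
  rank_cells([2, 7, 9, 10, 6], 10) -> 30  [called from map_offsets, line 26]
  shape_report(30, 4) -> 29  [called from map_offsets, line 28]
  map_offsets([2, 7, 9, 10, 6], 10) -> 29  [called from main, line 43]
  gauge_drift(29, 3) -> 6  [called from main, line 45]
Log origin:
  1 — main, line 42
  2 — map_offsets, line 25
  3 — rank_cells, line 9
  4 — clip_value, line 2
  5 — clip_value, line 5
  6 — rank_cells, line 11
  7 — shape_report, line 16
  8 — main, line 44
  9 — gauge_drift, line 31
A correct fix: line 33: replace `span` with `base`.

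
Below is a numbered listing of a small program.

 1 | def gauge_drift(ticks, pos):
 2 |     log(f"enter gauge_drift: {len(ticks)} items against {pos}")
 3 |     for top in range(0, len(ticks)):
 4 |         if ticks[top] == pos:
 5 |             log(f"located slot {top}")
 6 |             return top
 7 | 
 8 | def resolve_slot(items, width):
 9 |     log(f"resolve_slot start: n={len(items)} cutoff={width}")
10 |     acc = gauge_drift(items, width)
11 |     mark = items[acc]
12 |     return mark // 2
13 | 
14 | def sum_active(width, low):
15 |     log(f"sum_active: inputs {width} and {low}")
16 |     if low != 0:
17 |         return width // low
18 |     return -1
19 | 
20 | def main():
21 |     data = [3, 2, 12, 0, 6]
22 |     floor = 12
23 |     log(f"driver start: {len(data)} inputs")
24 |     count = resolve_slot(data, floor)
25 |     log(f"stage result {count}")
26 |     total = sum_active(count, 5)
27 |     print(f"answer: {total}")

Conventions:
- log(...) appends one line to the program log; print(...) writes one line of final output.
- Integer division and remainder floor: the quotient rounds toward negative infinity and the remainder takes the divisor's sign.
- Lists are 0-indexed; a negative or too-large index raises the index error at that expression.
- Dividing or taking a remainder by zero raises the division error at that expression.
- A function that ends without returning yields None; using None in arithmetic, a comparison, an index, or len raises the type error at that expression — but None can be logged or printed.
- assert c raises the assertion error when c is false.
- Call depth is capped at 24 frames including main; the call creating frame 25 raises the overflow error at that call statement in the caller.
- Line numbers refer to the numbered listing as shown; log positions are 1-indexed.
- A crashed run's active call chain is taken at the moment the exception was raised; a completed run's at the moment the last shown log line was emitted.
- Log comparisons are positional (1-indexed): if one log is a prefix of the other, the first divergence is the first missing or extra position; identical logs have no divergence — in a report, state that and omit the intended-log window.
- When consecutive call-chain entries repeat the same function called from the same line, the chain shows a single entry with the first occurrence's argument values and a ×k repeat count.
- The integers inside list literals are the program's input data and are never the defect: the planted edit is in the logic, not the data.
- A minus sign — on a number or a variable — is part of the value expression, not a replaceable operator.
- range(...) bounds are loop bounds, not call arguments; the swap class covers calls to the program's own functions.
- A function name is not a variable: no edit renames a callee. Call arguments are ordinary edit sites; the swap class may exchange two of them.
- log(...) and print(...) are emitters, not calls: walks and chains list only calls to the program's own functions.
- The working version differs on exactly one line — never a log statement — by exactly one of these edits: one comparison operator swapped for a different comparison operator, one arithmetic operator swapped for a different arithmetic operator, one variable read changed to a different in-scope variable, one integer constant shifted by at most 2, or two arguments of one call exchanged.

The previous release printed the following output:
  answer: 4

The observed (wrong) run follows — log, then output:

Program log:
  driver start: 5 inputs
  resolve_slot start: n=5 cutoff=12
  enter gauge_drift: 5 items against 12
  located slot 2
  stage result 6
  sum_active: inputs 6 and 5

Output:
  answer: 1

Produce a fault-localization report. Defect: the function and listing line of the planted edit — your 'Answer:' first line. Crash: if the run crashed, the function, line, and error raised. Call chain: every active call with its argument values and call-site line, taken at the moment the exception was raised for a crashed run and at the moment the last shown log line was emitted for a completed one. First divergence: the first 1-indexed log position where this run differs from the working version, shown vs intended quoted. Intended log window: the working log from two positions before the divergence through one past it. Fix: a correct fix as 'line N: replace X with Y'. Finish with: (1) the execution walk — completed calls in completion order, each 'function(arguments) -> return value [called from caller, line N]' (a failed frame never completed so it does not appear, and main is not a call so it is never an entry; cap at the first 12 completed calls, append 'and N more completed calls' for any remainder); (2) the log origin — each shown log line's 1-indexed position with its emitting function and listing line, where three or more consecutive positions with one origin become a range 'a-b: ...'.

Answer: the defect is in resolve_slot at line 12.
Core observation: At log position 5 the runs split — shown 'stage result 6', but the working version logs 'stage result 24'.
Call chain: main -> sum_active(6, 5) (called at line 26).
First divergence: position 5; shown 'stage result 6' vs intended 'stage result 24'.
Intended log window:
  3: enter gauge_drift: 5 items against 12
  4: located slot 2
  5: stage result 24
  6: sum_active: inputs 24 and 5
Execution walk:
  gauge_drift([3, 2, 12, 0, 6], 12) -> 2  [called from resolve_slot, line 10]
  resolve_slot([3, 2, 12, 0, 6], 12) -> 6  [called from main, line 24]
  sum_active(6, 5) -> 1  [called from main, line 26]
Origin of each log line:
  1 — main, line 23
  2 — resolve_slot, line 9
  3 — gauge_drift, line 2
  4 — gauge_drift, line 5
  5 — main, line 25
  6 — sum_active, line 15
A correct fix: line 12: replace `//` with `*`.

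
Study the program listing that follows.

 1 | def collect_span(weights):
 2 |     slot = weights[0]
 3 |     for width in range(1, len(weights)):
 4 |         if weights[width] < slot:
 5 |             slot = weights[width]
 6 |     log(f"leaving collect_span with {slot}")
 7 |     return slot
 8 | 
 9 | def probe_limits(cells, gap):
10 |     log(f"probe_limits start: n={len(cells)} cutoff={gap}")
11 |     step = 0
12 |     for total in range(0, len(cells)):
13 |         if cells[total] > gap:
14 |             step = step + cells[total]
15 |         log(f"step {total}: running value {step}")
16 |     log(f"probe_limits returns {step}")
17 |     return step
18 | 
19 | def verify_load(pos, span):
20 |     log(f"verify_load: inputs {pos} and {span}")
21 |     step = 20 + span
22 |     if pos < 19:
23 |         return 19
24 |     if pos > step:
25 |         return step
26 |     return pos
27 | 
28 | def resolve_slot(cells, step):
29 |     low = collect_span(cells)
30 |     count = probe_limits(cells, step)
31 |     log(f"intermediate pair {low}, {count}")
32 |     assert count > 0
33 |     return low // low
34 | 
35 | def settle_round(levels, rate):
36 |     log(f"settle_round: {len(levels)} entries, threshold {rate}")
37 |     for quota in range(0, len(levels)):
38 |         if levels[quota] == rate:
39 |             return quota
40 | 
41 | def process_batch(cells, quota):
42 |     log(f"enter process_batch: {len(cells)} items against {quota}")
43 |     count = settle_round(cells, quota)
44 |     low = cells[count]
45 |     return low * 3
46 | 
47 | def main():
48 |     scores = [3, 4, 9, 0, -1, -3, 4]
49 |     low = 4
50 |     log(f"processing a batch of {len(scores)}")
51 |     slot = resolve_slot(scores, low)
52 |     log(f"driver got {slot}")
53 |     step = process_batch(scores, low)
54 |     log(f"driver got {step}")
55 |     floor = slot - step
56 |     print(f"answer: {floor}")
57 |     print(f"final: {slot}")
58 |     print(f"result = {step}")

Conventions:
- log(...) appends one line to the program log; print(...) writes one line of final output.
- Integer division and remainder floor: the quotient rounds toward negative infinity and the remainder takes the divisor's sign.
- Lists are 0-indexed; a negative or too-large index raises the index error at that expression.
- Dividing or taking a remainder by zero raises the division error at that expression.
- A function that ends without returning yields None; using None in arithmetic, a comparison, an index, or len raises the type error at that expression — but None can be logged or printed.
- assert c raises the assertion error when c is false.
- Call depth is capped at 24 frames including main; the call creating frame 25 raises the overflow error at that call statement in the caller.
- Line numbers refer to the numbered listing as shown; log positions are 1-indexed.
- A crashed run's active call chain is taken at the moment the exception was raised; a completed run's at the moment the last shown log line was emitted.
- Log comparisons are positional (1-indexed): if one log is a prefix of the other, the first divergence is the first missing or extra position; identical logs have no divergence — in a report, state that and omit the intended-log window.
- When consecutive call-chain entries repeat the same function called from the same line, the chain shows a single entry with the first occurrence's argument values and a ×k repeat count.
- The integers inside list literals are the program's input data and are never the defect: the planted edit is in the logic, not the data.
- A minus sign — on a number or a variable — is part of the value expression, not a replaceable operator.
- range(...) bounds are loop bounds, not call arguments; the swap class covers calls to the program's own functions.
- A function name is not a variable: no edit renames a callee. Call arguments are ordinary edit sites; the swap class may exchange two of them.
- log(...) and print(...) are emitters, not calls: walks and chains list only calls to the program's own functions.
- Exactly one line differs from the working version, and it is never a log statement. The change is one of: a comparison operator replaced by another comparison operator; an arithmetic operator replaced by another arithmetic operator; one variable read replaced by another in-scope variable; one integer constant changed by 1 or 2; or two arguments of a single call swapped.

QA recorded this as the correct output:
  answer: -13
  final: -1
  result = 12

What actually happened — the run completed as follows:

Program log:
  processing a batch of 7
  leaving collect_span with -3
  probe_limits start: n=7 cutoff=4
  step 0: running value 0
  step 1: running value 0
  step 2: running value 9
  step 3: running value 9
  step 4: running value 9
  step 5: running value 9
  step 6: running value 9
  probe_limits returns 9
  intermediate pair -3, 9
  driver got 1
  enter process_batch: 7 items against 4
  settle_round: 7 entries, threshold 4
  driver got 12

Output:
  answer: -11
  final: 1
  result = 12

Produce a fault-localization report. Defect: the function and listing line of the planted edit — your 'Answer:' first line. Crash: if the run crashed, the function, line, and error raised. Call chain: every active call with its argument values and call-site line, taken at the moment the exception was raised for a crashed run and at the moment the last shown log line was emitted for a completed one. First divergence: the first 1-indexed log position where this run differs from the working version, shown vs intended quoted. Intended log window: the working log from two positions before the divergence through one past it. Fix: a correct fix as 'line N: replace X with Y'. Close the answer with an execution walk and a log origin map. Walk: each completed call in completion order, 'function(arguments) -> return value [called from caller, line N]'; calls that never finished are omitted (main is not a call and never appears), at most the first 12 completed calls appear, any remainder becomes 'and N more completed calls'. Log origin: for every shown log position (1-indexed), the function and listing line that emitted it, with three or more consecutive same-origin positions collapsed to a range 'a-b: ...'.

Answer: the defect is in resolve_slot at line 33.
Key fact: The log first diverges at position 13: the faulty run prints 'driver got 1' where the working version prints 'driver got -1'.
Call chain: main.
First divergence: at position 13 the run shows 'driver got 1' where the working version logs 'driver got -1'.
Intended log window:
  11: probe_limits returns 9
  12: intermediate pair -3, 9
  13: driver got -1
  14: enter process_batch: 7 items against 4
Execution walk:
  collect_span([3, 4, 9, 0, -1, -3, 4]) -> -3  [called from resolve_slot, line 29]
  probe_limits([3, 4, 9, 0, -1, -3, 4], 4) -> 9  [called from resolve_slot, line 30]
  resolve_slot([3, 4, 9, 0, -1, -3, 4], 4) -> 1  [called from main, line 51]
  settle_round([3, 4, 9, 0, -1, -3, 4], 4) -> 1  [called from process_batch, line 43]
  process_batch([3, 4, 9, 0, -1, -3, 4], 4) -> 12  [called from main, line 53]
Log origin:
  1 — main, line 50
  2 — collect_span, line 6
  3 — probe_limits, line 10
  4-10 — probe_limits, line 15
  11 — probe_limits, line 16
  12 — resolve_slot, line 31
  13 — main, line 52
  14 — process_batch, line 42
  15 — settle_round, line 36
  16 — main, line 54
A correct fix: line 33: replace `low // low` with `low // count`.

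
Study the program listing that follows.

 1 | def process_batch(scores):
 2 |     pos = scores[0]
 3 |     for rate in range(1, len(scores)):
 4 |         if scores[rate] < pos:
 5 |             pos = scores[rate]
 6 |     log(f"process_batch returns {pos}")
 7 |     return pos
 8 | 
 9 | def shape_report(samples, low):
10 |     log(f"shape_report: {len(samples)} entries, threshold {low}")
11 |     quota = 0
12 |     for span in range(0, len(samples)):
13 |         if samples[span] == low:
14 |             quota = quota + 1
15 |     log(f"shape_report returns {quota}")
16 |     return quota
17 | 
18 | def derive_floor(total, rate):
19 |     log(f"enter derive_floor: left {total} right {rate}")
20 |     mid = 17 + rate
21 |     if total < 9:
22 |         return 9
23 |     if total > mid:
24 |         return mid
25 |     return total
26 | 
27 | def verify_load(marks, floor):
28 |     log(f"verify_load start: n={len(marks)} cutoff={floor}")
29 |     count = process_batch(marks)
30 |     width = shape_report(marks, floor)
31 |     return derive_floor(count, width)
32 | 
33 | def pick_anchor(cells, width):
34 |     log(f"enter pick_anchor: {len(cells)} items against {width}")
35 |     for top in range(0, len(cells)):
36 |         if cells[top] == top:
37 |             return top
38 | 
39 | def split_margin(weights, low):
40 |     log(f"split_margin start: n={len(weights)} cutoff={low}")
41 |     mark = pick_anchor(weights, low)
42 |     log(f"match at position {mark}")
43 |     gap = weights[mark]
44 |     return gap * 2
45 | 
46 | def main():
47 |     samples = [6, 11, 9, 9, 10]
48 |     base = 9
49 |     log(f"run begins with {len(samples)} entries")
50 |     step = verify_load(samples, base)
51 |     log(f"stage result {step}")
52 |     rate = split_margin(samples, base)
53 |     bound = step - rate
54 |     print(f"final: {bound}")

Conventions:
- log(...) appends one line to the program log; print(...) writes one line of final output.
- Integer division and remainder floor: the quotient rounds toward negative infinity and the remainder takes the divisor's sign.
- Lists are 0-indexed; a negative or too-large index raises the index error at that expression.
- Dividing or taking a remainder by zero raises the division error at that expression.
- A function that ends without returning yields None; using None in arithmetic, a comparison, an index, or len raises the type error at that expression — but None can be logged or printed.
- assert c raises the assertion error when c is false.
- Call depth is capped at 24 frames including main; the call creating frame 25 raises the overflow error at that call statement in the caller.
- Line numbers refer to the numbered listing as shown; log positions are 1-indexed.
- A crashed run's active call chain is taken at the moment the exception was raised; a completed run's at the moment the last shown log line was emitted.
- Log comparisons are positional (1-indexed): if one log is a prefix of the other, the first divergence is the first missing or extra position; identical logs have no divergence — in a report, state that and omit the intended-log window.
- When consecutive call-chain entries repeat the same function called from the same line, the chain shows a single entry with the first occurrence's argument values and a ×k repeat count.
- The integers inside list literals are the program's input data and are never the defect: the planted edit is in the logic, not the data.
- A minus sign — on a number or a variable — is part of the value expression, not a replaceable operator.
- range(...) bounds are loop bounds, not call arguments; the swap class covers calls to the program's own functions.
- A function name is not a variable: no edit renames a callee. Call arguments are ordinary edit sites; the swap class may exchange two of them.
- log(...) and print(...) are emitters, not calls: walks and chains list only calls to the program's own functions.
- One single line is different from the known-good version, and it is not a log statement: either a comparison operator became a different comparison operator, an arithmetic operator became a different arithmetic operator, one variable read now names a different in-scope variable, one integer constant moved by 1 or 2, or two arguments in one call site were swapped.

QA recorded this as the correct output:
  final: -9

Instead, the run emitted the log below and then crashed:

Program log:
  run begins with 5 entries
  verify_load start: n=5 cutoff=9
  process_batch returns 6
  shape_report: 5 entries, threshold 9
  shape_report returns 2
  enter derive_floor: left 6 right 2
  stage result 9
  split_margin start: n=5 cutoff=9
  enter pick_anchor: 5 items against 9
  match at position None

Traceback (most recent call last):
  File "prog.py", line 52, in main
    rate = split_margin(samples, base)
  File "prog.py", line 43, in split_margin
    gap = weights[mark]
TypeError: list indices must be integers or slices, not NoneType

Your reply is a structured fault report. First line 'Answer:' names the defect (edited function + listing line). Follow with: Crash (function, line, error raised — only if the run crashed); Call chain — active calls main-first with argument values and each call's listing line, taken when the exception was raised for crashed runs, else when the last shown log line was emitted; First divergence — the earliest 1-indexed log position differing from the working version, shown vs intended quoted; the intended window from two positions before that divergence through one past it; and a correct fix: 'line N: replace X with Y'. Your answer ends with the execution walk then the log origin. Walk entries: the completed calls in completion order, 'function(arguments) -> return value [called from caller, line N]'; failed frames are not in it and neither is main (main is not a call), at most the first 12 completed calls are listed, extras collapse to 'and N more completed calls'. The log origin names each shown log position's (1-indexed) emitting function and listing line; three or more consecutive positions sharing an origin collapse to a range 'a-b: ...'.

Answer: the defect is in pick_anchor at line 36.
Key fact: Everything matches until log position 10, which reads 'match at position None' in place of 'match at position 2'.
Crash: split_margin, line 43, TypeError.
Call chain: main -> split_margin([6, 11, 9, 9, 10], 9) (called at line 52).
First divergence: position 10 — shown 'match at position None', intended 'match at position 2'.
Intended log window:
  8: split_margin start: n=5 cutoff=9
  9: enter pick_anchor: 5 items against 9
  10: match at position 2
Execution walk:
  process_batch([6, 11, 9, 9, 10]) -> 6  [called from verify_load, line 29]
  shape_report([6, 11, 9, 9, 10], 9) -> 2  [called from verify_load, line 30]
  derive_floor(6, 2) -> 9  [called from verify_load, line 31]
  verify_load([6, 11, 9, 9, 10], 9) -> 9  [called from main, line 50]
  pick_anchor([6, 11, 9, 9, 10], 9) -> None  [called from split_margin, line 41]
Log origins:
  1: from main, line 49
  2: from verify_load, line 28
  3: from process_batch, line 6
  4: from shape_report, line 10
  5: from shape_report, line 15
  6: from derive_floor, line 19
  7: from main, line 51
  8: from split_margin, line 40
  9: from pick_anchor, line 34
  10: from split_margin, line 42
A correct fix: line 36: replace `cells[top] == top` with `cells[top] == width`.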